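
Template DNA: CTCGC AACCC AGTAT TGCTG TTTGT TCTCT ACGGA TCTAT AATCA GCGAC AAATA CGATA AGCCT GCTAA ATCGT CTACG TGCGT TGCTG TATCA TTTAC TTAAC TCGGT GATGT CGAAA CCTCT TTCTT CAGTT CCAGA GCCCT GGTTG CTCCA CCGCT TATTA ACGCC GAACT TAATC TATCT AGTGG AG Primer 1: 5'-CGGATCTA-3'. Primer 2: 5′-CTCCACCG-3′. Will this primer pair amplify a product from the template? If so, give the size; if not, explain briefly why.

No product — both primers anneal to the same strand and extend in the same direction.

Primer 1 (CGGATCTA) matches the top strand at positions 32–39 (3' end points downstream).
Primer 2 (CTCCACCG) also matches the top strand directly, at positions 151–158 — its reverse complement CGGTGGAG is not present.
Both primers anneal to the bottom strand with 3' ends pointing the same way, so neither can prime synthesis back toward the other.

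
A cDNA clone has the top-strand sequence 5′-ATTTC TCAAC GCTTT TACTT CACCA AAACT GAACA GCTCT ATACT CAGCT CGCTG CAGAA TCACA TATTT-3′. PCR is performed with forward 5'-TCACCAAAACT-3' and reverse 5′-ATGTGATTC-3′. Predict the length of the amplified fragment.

47 bp

Forward primer TCACCAAAACT is found on the top strand at positions 20–30.
Taking the reverse complement of ATGTGATTC gives GAATCACAT, found at positions 58–66 on the template; the primer anneals here to the top strand with its 3' end pointing upstream.
Product length = (reverse-primer end) − (forward-primer start) + 1 = 66 − 20 + 1 = 47 bp.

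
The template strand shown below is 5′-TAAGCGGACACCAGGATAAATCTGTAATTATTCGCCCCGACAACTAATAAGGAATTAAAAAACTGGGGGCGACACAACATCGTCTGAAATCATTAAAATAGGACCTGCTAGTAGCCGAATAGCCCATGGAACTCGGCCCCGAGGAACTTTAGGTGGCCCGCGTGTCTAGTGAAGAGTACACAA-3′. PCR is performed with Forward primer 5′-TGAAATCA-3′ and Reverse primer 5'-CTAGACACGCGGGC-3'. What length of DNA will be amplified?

85 bp

Scanning the template, TGAAATCA occurs at positions 85–92; this primer anneals to the bottom strand there with its 3' end pointing downstream.
The reverse primer's reverse complement is GCCCGCGTGTCTAG, which matches the template at positions 156–169.
Product length = (reverse-primer end) − (forward-primer start) + 1 = 169 − 85 + 1 = 85 bp.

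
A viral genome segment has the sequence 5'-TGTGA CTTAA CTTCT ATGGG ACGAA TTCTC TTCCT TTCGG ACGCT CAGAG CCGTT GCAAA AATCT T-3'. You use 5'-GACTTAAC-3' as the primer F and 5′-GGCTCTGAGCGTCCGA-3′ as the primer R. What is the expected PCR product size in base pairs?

49 bp

The forward primer matches the template at positions 4–11.
The reverse primer's reverse complement is TCGGACGCTCAGAGCC, which matches the template at positions 37–52.
Product length = (reverse-primer end) − (forward-primer start) + 1 = 52 − 4 + 1 = 49 bp.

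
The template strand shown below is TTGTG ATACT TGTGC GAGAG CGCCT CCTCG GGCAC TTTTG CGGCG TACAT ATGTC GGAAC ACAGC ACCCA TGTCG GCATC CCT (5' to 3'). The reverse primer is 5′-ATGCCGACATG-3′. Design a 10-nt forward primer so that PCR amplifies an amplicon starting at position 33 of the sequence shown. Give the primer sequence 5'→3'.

The reverse primer's reverse complement CATGTCGGCAT matches the template at positions 69–79; the product starts at position 33.
The forward primer is identical to the top strand over positions 33–42: CACTTTTGCG.

5'-CACTTTTGCG-3'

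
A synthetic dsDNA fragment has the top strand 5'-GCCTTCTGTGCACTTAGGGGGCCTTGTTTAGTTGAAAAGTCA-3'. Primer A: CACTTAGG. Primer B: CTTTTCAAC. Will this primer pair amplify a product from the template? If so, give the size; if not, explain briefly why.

Primer A (CACTTAGG) matches the top strand at positions 11–18; it acts as a forward primer.
Primer B's reverse complement is GTTGAAAAG, matching the top strand at positions 31–39; it acts as a reverse primer.
The 3' ends face each other across positions 11–39, giving a 29 bp product.

Yes — a 29 bp product.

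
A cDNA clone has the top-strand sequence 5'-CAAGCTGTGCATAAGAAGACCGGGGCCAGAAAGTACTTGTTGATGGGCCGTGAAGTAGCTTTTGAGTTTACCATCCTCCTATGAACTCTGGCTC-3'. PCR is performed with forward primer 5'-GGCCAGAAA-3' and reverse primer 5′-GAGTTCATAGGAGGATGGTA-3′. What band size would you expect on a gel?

Scanning the template, GGCCAGAAA occurs at positions 24–32; this primer anneals to the bottom strand there with its 3' end pointing downstream.
Reverse complement of the reverse primer: TACCATCCTCCTATGAACTC. This occurs on the top strand at positions 69–88.
Amplicon spans positions 24–88: 65 bp.

65 bp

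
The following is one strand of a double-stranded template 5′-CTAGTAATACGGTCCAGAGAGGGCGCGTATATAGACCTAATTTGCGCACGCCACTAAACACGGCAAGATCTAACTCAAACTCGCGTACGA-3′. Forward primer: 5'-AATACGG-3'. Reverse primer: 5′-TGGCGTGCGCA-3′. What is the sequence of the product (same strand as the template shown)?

Forward primer AATACGG is found on the top strand at positions 6–12.
Reverse complement of the reverse primer: TGCGCACGCCA. This occurs on the top strand at positions 43–53.
The product is the template from position 6 through 53 (48 bp).

5'-AATACGGTCCAGAGAGGGCGCGTATATAGACCTAATTTGCGCACGCCA-3'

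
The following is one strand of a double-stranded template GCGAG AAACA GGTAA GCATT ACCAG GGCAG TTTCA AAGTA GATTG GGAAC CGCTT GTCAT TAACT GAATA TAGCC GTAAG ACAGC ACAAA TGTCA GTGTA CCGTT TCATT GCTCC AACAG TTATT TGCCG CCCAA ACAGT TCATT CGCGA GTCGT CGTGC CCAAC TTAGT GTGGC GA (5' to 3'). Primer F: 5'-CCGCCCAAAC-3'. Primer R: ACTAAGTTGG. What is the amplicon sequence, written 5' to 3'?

Forward primer CCGCCCAAAC is found on the top strand at positions 128–137.
Reverse complement of the reverse primer: CCAACTTAGT. This occurs on the top strand at positions 161–170.
The product is the template from position 128 through 170 (43 bp).

5'-CCGCCCAAACAGTTCATTCGCGAGTCGTCGTGCCCAACTTAGT-3'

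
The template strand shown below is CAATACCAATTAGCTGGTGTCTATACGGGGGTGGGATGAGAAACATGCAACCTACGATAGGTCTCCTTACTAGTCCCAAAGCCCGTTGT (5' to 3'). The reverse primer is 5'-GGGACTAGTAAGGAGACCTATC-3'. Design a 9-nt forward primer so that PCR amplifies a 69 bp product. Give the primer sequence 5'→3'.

The reverse primer's reverse complement GATAGGTCTCCTTACTAGTCCC matches the template at positions 56–77, so the product ends at position 77.
A 69 bp product then starts at position 77 − 69 + 1 = 9.
The forward primer is identical to the top strand there: ATTAGCTGG.

5'-ATTAGCTGG-3'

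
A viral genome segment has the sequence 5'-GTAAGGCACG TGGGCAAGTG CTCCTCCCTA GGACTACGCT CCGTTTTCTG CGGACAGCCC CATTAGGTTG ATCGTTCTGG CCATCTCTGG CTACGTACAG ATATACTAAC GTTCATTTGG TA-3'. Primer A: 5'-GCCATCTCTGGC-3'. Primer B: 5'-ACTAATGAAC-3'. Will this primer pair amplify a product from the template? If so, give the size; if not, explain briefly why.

Primer B (ACTAATGAAC) does not match the top strand, and its reverse complement GTTCATTAGT does not match either.
With no annealing site for primer B, no amplification occurs.

No product — primer B has no binding site in the template.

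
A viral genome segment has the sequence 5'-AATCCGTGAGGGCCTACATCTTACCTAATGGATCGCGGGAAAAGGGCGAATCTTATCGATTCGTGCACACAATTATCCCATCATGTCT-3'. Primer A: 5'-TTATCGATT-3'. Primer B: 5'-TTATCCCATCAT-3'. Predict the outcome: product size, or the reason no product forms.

Primer A (TTATCGATT) matches the top strand at positions 53–61 (3' end points downstream).
Primer B (TTATCCCATCAT) also matches the top strand directly, at positions 73–84 — its reverse complement ATGATGGGATAA is not present.
Both primers anneal to the bottom strand with 3' ends pointing the same way, so neither can prime synthesis back toward the other.

No product — both primers anneal to the same strand and extend in the same direction.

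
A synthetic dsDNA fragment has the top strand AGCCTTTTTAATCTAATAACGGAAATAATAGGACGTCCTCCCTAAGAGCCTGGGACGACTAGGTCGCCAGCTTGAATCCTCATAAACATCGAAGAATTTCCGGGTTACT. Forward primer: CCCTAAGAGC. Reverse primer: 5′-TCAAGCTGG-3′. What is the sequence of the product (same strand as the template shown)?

Scanning the template, CCCTAAGAGC occurs at positions 40–49; this primer anneals to the bottom strand there with its 3' end pointing downstream.
Reverse complement of the reverse primer: CCAGCTTGA. This occurs on the top strand at positions 67–75.
The product is the template from position 40 through 75 (36 bp).

5'-CCCTAAGAGCCTGGGACGACTAGGTCGCCAGCTTGA-3'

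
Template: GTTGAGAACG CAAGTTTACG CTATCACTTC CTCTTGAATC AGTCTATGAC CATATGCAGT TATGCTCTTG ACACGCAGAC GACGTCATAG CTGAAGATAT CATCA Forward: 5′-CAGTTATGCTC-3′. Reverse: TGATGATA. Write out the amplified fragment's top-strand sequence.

5'-CAGTTATGCTCTTGACACGCAGACGACGTCATAGCTGAAGATATCATCA-3'

Scanning the template, CAGTTATGCTC occurs at positions 57–67; this primer anneals to the bottom strand there with its 3' end pointing downstream.
Reverse complement of the reverse primer: TATCATCA. This occurs on the top strand at positions 98–105.
The product is the template from position 57 through 105 (49 bp).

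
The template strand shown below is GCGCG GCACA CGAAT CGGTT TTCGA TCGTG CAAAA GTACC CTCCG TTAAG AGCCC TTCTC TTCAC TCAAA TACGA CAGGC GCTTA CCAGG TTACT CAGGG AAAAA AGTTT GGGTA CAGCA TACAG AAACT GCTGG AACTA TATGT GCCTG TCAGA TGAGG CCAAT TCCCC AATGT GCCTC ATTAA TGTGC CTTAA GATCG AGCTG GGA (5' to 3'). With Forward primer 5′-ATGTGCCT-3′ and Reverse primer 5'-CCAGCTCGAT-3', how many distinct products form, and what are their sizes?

Three products: 65 bp, 35 bp, 22 bp

The forward primer ATGTGCCT matches the top strand at positions 142–149, 172–179, 185–192.
The reverse primer's reverse complement is ATCGAGCTGG, matching at positions 197–206.
Each forward site pairs with the reverse site to give a product ending at position 206: sizes 65, 35, 22 bp.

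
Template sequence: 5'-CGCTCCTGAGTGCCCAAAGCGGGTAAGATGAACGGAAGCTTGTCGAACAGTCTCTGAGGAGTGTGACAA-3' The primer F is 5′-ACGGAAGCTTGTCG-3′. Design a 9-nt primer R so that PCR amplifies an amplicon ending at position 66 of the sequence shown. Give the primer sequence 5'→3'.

5'-TCACACTCC-3'

The forward primer binds at positions 32–45; the product's 3' end on the top strand is position 66.
The reverse primer anneals to the top strand over positions 58–66, i.e. to GGAGTGTGA.
Its sequence written 5'→3' is the reverse complement: TCACACTCC.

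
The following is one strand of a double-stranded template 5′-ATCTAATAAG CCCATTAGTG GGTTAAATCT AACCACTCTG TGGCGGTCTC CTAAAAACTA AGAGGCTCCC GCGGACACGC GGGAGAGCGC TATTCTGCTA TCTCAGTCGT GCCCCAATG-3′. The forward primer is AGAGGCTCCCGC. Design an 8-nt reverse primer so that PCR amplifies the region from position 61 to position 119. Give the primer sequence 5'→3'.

The product's 3' end on the top strand is position 119.
The reverse primer anneals to the top strand over positions 112–119, i.e. to CCCCAATG.
Its sequence written 5'→3' is the reverse complement: CATTGGGG.

5'-CATTGGGG-3'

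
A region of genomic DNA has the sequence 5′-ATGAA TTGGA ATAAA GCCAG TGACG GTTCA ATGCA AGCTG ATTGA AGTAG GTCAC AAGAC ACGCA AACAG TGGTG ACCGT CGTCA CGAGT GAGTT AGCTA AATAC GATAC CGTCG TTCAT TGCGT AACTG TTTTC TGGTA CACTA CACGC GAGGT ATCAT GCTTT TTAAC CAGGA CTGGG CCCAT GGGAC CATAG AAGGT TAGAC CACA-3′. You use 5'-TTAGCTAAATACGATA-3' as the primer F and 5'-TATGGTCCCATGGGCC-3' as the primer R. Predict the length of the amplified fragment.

Scanning the template, TTAGCTAAATACGATA occurs at positions 94–109; this primer anneals to the bottom strand there with its 3' end pointing downstream.
Taking the reverse complement of TATGGTCCCATGGGCC gives GGCCCATGGGACCATA, found at positions 179–194 on the template; the primer anneals here to the top strand with its 3' end pointing upstream.
Product length = (reverse-primer end) − (forward-primer start) + 1 = 194 − 94 + 1 = 101 bp.

101 bp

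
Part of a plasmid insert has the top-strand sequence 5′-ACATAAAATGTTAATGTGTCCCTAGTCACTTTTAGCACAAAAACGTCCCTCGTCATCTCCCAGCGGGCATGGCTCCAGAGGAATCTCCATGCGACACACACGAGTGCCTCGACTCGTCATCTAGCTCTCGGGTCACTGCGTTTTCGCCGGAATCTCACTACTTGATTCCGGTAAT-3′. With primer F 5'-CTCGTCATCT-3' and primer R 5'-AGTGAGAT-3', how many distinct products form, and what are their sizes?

Two products: 111 bp, 47 bp

The forward primer CTCGTCATCT matches the top strand at positions 49–58, 113–122.
The reverse primer's reverse complement is ATCTCACT, matching at positions 152–159.
Each forward site pairs with the reverse site to give a product ending at position 159: sizes 111, 47 bp.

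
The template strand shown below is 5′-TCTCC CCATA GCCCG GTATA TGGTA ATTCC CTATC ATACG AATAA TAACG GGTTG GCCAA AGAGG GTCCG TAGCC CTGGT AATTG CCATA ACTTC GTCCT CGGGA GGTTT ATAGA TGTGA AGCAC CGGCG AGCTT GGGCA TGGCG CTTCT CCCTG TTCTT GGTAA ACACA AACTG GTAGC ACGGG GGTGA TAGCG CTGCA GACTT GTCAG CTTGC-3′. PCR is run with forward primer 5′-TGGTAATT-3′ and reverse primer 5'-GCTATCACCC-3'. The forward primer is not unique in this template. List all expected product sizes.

The forward primer TGGTAATT matches the top strand at positions 21–28, 77–84.
The reverse primer's reverse complement is GGGTGATAGC, matching at positions 185–194.
Each forward site pairs with the reverse site to give a product ending at position 194: sizes 174, 118 bp.

174 bp, 118 bp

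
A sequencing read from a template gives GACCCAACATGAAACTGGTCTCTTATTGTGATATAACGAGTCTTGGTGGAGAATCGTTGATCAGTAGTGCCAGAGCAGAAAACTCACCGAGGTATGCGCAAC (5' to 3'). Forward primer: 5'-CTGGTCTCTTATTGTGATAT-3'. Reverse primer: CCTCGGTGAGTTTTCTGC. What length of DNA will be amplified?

Scanning the template, CTGGTCTCTTATTGTGATAT occurs at positions 15–34; this primer anneals to the bottom strand there with its 3' end pointing downstream.
Taking the reverse complement of CCTCGGTGAGTTTTCTGC gives GCAGAAAACTCACCGAGG, found at positions 75–92 on the template; the primer anneals here to the top strand with its 3' end pointing upstream.
The product runs from position 15 to position 92, so its length is 92 − 15 + 1 = 78 bp.

78 bp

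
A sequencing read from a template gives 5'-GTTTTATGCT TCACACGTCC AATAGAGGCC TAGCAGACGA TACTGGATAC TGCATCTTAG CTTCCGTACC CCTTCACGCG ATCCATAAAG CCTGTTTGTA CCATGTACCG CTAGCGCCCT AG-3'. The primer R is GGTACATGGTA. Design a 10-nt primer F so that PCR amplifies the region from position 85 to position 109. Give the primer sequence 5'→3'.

5'-ATAAAGCCTG-3'

The reverse primer's reverse complement TACCATGTACC matches the template at positions 99–109; the product starts at position 85.
The forward primer is identical to the top strand over positions 85–94: ATAAAGCCTG.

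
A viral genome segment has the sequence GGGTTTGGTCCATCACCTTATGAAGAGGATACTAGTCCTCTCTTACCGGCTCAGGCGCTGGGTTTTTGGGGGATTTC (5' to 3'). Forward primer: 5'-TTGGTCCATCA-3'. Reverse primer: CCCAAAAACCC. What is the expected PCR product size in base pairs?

66 bp

The forward primer matches the template at positions 5–15.
Taking the reverse complement of CCCAAAAACCC gives GGGTTTTTGGG, found at positions 60–70 on the template; the primer anneals here to the top strand with its 3' end pointing upstream.
The product runs from position 5 to position 70, so its length is 70 − 5 + 1 = 66 bp.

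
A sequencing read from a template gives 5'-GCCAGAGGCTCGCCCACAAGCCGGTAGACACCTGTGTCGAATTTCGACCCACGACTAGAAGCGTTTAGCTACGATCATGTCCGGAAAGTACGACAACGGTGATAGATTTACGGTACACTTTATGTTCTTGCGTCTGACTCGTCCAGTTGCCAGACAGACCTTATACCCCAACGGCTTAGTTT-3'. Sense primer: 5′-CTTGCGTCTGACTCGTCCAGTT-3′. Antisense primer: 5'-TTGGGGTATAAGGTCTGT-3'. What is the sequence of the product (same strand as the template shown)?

Forward primer CTTGCGTCTGACTCGTCCAGTT is found on the top strand at positions 127–148.
Reverse complement of the reverse primer: ACAGACCTTATACCCCAA. This occurs on the top strand at positions 154–171.
The product is the template from position 127 through 171 (45 bp).

5'-CTTGCGTCTGACTCGTCCAGTTGCCAGACAGACCTTATACCCCAA-3'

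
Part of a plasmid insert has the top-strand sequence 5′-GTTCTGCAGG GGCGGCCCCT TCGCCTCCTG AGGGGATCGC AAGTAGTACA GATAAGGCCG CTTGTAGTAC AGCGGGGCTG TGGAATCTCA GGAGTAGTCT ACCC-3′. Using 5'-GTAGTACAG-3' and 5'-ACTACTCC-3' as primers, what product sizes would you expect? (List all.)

56 bp, 35 bp

The forward primer GTAGTACAG matches the top strand at positions 43–51, 64–72.
The reverse primer's reverse complement is GGAGTAGT, matching at positions 91–98.
Each forward site pairs with the reverse site to give a product ending at position 98: sizes 56, 35 bp.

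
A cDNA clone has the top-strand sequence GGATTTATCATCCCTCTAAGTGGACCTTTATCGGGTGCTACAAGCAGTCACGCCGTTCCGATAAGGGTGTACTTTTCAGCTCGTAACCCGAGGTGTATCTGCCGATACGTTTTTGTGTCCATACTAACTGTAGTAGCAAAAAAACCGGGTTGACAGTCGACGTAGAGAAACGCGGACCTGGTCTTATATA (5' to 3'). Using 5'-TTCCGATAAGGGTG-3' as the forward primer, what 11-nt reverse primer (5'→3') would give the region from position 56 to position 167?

5'-CTCTACGTCGA-3'

The product's 3' end on the top strand is position 167.
The reverse primer anneals to the top strand over positions 157–167, i.e. to TCGACGTAGAG.
Its sequence written 5'→3' is the reverse complement: CTCTACGTCGA.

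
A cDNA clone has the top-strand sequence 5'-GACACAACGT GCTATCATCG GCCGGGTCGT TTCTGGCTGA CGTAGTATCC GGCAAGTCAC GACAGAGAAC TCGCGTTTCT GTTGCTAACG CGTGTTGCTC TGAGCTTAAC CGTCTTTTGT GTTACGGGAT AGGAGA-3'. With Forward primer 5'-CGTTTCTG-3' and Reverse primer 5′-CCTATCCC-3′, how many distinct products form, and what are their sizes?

The forward primer CGTTTCTG matches the top strand at positions 28–35, 74–81.
The reverse primer's reverse complement is GGGATAGG, matching at positions 126–133.
Each forward site pairs with the reverse site to give a product ending at position 133: sizes 106, 60 bp.

Two products: 106 bp, 60 bp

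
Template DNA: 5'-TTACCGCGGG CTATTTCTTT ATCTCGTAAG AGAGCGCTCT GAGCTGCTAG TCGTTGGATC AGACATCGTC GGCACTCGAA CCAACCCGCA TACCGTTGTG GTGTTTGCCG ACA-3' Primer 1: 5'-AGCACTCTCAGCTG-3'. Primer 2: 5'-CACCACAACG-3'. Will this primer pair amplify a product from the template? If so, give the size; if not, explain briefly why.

No product — primer 1 has no binding site in the template.

Primer 1 (AGCACTCTCAGCTG) does not match the top strand, and its reverse complement CAGCTGAGAGTGCT does not match either.
With no annealing site for primer 1, no amplification occurs.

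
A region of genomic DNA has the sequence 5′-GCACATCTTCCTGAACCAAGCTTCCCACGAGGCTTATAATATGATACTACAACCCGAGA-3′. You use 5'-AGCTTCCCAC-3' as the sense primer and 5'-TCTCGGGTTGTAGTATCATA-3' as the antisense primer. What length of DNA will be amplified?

41 bp

Scanning the template, AGCTTCCCAC occurs at positions 19–28; this primer anneals to the bottom strand there with its 3' end pointing downstream.
Reverse complement of the reverse primer: TATGATACTACAACCCGAGA. This occurs on the top strand at positions 40–59.
The product runs from position 19 to position 59, so its length is 59 − 19 + 1 = 41 bp.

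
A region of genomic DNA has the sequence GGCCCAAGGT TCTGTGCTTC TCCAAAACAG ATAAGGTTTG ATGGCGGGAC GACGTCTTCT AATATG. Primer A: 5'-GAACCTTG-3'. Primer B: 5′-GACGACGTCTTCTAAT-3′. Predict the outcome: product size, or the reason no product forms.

No product — the primers' 3' ends point away from each other.

Primer A (GAACCTTG) has reverse complement CAAGGTTC, which matches the top strand at positions 5–12; primer A anneals to the top strand there with its 3' end pointing upstream toward position 5.
Primer B (GACGACGTCTTCTAAT) matches the top strand directly at positions 48–63; it anneals to the bottom strand with its 3' end pointing downstream toward position 63.
The 3' ends diverge (primer A extends toward position 1, primer B toward position 66), so the primers never converge on a shared product.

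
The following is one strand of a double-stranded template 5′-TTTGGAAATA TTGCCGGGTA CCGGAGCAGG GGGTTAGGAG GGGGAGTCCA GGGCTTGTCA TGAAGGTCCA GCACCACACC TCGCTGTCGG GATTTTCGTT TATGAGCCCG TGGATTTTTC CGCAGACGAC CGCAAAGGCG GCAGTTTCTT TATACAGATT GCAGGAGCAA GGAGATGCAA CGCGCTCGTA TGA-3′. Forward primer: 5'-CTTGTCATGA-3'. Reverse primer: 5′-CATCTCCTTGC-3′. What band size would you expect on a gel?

The forward primer matches the template at positions 54–63.
Reverse complement of the reverse primer: GCAAGGAGATG. This occurs on the top strand at positions 167–177.
Amplicon spans positions 54–177: 124 bp.

124 bp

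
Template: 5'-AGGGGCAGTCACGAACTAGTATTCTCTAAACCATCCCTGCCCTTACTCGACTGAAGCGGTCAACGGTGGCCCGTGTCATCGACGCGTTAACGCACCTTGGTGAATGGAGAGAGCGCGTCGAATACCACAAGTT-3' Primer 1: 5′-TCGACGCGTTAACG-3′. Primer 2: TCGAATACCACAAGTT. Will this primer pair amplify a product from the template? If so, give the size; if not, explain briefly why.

Primer 1 (TCGACGCGTTAACG) matches the top strand at positions 79–92 (3' end points downstream).
Primer 2 (TCGAATACCACAAGTT) also matches the top strand directly, at positions 118–133 — its reverse complement AACTTGTGGTATTCGA is not present.
Both primers anneal to the bottom strand with 3' ends pointing the same way, so neither can prime synthesis back toward the other.

No product — both primers anneal to the same strand and extend in the same direction.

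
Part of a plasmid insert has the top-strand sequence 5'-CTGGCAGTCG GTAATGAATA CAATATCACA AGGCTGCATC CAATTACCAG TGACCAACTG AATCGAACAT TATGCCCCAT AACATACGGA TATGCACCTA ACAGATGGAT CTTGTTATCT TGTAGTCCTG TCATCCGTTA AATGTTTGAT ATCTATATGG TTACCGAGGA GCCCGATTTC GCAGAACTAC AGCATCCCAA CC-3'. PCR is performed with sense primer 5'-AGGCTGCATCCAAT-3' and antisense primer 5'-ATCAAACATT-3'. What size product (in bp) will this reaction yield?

120 bp

Scanning the template, AGGCTGCATCCAAT occurs at positions 31–44; this primer anneals to the bottom strand there with its 3' end pointing downstream.
Reverse complement of the reverse primer: AATGTTTGAT. This occurs on the top strand at positions 141–150.
The product runs from position 31 to position 150, so its length is 150 − 31 + 1 = 120 bp.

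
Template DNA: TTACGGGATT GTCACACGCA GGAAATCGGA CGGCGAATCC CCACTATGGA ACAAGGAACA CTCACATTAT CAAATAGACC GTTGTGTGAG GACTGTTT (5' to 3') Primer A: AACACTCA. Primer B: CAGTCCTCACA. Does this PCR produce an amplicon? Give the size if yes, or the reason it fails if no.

Yes — a 39 bp product.

Primer A (AACACTCA) matches the top strand at positions 57–64; it acts as a forward primer.
Primer B's reverse complement is TGTGAGGACTG, matching the top strand at positions 85–95; it acts as a reverse primer.
The 3' ends face each other across positions 57–95, giving a 39 bp product.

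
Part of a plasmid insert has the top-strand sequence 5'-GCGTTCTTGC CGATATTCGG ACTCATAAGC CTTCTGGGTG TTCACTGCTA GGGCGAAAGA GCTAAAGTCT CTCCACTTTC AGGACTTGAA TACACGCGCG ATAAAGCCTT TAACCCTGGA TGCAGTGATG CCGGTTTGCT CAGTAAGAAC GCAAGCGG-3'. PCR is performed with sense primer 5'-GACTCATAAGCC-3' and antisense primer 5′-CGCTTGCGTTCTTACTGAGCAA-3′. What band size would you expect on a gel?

138 bp

Scanning the template, GACTCATAAGCC occurs at positions 20–31; this primer anneals to the bottom strand there with its 3' end pointing downstream.
Reverse complement of the reverse primer: TTGCTCAGTAAGAACGCAAGCG. This occurs on the top strand at positions 136–157.
The product runs from position 20 to position 157, so its length is 157 − 20 + 1 = 138 bp.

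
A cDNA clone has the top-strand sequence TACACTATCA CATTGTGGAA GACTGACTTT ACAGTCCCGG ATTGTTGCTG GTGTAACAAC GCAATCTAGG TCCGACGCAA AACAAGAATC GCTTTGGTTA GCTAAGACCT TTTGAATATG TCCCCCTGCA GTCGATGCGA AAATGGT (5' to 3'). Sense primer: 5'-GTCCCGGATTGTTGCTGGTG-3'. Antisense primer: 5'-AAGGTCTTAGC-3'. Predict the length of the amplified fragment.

78 bp

The forward primer matches the template at positions 34–53.
Reverse complement of the reverse primer: GCTAAGACCTT. This occurs on the top strand at positions 101–111.
The product runs from position 34 to position 111, so its length is 111 − 34 + 1 = 78 bp.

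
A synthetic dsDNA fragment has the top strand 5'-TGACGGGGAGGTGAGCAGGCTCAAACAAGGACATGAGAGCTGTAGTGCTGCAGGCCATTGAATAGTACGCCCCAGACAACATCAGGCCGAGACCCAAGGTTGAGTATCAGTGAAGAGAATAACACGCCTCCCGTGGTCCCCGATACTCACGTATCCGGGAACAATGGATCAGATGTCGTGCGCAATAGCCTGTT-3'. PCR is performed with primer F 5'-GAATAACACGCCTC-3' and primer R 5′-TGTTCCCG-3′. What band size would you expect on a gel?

47 bp

Forward primer GAATAACACGCCTC is found on the top strand at positions 117–130.
The reverse primer's reverse complement is CGGGAACA, which matches the template at positions 156–163.
Product length = (reverse-primer end) − (forward-primer start) + 1 = 163 − 117 + 1 = 47 bp.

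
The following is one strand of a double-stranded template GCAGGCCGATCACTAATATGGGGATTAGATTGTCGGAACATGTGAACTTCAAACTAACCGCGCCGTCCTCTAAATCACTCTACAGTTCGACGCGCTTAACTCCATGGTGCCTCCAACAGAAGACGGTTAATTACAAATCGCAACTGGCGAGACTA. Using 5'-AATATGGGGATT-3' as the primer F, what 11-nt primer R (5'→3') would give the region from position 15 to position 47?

The product's 3' end on the top strand is position 47.
The reverse primer anneals to the top strand over positions 37–47, i.e. to AACATGTGAAC.
Its sequence written 5'→3' is the reverse complement: GTTCACATGTT.

5'-GTTCACATGTT-3'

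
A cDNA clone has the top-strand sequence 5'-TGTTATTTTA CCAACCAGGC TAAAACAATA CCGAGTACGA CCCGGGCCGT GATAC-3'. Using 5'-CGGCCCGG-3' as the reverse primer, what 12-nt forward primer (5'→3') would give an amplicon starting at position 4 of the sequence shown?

5'-TATTTTACCAAC-3'

The reverse primer's reverse complement CCGGGCCG matches the template at positions 42–49; the product starts at position 4.
The forward primer is identical to the top strand over positions 4–15: TATTTTACCAAC.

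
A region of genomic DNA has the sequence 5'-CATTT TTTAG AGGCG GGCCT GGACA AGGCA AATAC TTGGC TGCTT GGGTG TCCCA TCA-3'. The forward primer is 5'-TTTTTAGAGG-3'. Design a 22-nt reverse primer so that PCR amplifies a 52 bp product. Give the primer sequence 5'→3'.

5'-TGGGACACCCAAGCAGCCAAGT-3'

The forward primer binds at positions 4–13, so a 52 bp product ends at position 4 + 52 − 1 = 55.
The reverse primer anneals to the top strand over positions 34–55, i.e. to ACTTGGCTGCTTGGGTGTCCCA.
Its sequence written 5'→3' is the reverse complement: TGGGACACCCAAGCAGCCAAGT.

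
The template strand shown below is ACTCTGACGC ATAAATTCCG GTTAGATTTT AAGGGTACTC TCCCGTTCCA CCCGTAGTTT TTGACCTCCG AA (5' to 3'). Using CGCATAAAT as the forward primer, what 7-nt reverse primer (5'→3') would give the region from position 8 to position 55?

5'-ACGGGTG-3'

The product's 3' end on the top strand is position 55.
The reverse primer anneals to the top strand over positions 49–55, i.e. to CACCCGT.
Its sequence written 5'→3' is the reverse complement: ACGGGTG.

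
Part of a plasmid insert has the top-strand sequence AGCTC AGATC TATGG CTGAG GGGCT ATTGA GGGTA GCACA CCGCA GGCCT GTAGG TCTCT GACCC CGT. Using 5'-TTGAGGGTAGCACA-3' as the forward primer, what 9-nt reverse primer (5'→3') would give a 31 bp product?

The forward primer binds at positions 27–40, so a 31 bp product ends at position 27 + 31 − 1 = 57.
The reverse primer anneals to the top strand over positions 49–57, i.e. to CTGTAGGTC.
Its sequence written 5'→3' is the reverse complement: GACCTACAG.

5'-GACCTACAG-3'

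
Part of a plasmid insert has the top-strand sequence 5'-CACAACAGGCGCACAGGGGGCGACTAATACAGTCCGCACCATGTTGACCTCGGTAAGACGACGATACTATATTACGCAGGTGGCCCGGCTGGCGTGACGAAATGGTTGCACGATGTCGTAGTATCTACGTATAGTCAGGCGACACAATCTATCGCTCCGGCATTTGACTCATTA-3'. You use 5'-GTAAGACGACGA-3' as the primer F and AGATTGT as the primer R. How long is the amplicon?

98 bp

Scanning the template, GTAAGACGACGA occurs at positions 53–64; this primer anneals to the bottom strand there with its 3' end pointing downstream.
Taking the reverse complement of AGATTGT gives ACAATCT, found at positions 144–150 on the template; the primer anneals here to the top strand with its 3' end pointing upstream.
The product runs from position 53 to position 150, so its length is 150 − 53 + 1 = 98 bp.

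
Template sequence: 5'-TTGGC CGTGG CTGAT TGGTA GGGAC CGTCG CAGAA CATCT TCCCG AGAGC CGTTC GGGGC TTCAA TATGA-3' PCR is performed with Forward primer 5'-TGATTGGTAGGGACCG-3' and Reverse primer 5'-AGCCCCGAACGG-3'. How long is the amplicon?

Scanning the template, TGATTGGTAGGGACCG occurs at positions 12–27; this primer anneals to the bottom strand there with its 3' end pointing downstream.
Taking the reverse complement of AGCCCCGAACGG gives CCGTTCGGGGCT, found at positions 50–61 on the template; the primer anneals here to the top strand with its 3' end pointing upstream.
Product length = (reverse-primer end) − (forward-primer start) + 1 = 61 − 12 + 1 = 50 bp.

50 bp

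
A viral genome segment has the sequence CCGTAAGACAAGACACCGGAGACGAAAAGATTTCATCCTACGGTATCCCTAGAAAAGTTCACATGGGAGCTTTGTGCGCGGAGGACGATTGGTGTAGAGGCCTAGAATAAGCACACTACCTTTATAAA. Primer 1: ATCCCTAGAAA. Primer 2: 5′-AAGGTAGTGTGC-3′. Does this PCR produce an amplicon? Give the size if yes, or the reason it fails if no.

Primer 1 (ATCCCTAGAAA) matches the top strand at positions 45–55; it acts as a forward primer.
Primer 2's reverse complement is GCACACTACCTT, matching the top strand at positions 111–122; it acts as a reverse primer.
The 3' ends face each other across positions 45–122, giving a 78 bp product.

Yes — a 78 bp product.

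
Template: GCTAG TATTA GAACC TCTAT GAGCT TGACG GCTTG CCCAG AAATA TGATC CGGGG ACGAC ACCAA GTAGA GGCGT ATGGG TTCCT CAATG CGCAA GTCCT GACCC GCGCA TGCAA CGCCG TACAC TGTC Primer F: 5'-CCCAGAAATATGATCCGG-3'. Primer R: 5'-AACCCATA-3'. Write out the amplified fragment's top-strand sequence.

Scanning the template, CCCAGAAATATGATCCGG occurs at positions 36–53; this primer anneals to the bottom strand there with its 3' end pointing downstream.
Taking the reverse complement of AACCCATA gives TATGGGTT, found at positions 75–82 on the template; the primer anneals here to the top strand with its 3' end pointing upstream.
The product is the template from position 36 through 82 (47 bp).

5'-CCCAGAAATATGATCCGGGGACGACACCAAGTAGAGGCGTATGGGTT-3'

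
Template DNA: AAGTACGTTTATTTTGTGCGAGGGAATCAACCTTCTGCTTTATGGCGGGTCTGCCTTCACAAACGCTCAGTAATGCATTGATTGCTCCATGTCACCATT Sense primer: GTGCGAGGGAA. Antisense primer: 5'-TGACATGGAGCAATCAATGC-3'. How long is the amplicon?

The forward primer matches the template at positions 16–26.
The reverse primer's reverse complement is GCATTGATTGCTCCATGTCA, which matches the template at positions 75–94.
Product length = (reverse-primer end) − (forward-primer start) + 1 = 94 − 16 + 1 = 79 bp.

79 bp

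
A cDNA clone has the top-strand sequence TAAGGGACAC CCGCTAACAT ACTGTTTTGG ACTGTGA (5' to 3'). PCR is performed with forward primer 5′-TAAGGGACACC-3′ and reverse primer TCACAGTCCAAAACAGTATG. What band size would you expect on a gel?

Scanning the template, TAAGGGACACC occurs at positions 1–11; this primer anneals to the bottom strand there with its 3' end pointing downstream.
The reverse primer's reverse complement is CATACTGTTTTGGACTGTGA, which matches the template at positions 18–37.
Amplicon spans positions 1–37: 37 bp.

37 bp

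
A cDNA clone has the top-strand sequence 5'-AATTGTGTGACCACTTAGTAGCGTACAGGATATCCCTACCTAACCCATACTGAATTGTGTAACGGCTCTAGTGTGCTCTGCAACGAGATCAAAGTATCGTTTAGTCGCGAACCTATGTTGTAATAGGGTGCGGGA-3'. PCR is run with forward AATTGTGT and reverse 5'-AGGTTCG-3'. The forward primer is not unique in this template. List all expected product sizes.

The forward primer AATTGTGT matches the top strand at positions 1–8, 53–60.
The reverse primer's reverse complement is CGAACCT, matching at positions 108–114.
Each forward site pairs with the reverse site to give a product ending at position 114: sizes 114, 62 bp.

114 bp, 62 bp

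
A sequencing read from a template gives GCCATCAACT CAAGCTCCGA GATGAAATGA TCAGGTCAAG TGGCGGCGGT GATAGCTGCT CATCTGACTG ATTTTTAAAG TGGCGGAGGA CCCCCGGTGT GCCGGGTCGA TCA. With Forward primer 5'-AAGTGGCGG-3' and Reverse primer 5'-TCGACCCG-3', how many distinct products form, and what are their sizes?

Two products: 73 bp, 33 bp

The forward primer AAGTGGCGG matches the top strand at positions 38–46, 78–86.
The reverse primer's reverse complement is CGGGTCGA, matching at positions 103–110.
Each forward site pairs with the reverse site to give a product ending at position 110: sizes 73, 33 bp.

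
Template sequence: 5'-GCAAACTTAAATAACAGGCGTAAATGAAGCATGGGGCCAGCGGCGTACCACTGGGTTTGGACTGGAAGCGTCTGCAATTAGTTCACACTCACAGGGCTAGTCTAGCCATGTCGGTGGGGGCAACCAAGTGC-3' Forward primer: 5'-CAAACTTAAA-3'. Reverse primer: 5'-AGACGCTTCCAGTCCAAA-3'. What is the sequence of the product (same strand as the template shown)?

The forward primer matches the template at positions 2–11.
Taking the reverse complement of AGACGCTTCCAGTCCAAA gives TTTGGACTGGAAGCGTCT, found at positions 56–73 on the template; the primer anneals here to the top strand with its 3' end pointing upstream.
The product is the template from position 2 through 73 (72 bp).

5'-CAAACTTAAATAACAGGCGTAAATGAAGCATGGGGCCAGCGGCGTACCACTGGGTTTGGACTGGAAGCGTCT-3'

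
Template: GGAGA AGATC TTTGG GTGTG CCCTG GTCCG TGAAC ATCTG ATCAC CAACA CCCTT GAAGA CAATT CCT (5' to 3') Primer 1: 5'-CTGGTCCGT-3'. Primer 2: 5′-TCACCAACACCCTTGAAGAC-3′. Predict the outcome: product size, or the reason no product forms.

Primer 1 (CTGGTCCGT) matches the top strand at positions 23–31 (3' end points downstream).
Primer 2 (TCACCAACACCCTTGAAGAC) also matches the top strand directly, at positions 42–61 — its reverse complement GTCTTCAAGGGTGTTGGTGA is not present.
Both primers anneal to the bottom strand with 3' ends pointing the same way, so neither can prime synthesis back toward the other.

No product — both primers anneal to the same strand and extend in the same direction.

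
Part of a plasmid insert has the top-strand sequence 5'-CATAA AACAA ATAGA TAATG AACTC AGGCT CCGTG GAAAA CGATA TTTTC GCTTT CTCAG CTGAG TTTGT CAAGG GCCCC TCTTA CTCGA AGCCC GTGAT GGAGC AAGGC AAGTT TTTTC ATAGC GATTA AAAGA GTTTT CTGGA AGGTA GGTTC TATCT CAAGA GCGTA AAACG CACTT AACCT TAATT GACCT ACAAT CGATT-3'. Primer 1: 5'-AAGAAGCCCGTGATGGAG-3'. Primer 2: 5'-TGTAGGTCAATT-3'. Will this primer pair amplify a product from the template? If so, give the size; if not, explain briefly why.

Primer 1 (AAGAAGCCCGTGATGGAG) does not match the top strand, and its reverse complement CTCCATCACGGGCTTCTT does not match either.
With no annealing site for primer 1, no amplification occurs.

No product — primer 1 has no binding site in the template.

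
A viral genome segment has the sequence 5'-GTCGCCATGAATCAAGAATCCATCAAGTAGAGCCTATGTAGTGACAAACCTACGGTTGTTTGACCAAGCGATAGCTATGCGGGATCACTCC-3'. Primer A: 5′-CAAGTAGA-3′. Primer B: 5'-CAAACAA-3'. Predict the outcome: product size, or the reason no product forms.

Yes — a 39 bp product.

Primer A (CAAGTAGA) matches the top strand at positions 24–31; it acts as a forward primer.
Primer B's reverse complement is TTGTTTG, matching the top strand at positions 56–62; it acts as a reverse primer.
The 3' ends face each other across positions 24–62, giving a 39 bp product.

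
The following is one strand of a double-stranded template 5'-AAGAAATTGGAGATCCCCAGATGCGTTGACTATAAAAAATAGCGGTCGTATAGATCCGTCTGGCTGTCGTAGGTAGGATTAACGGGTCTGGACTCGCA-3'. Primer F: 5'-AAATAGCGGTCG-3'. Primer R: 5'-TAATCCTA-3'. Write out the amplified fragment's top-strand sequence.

5'-AAATAGCGGTCGTATAGATCCGTCTGGCTGTCGTAGGTAGGATTA-3'

Scanning the template, AAATAGCGGTCG occurs at positions 37–48; this primer anneals to the bottom strand there with its 3' end pointing downstream.
The reverse primer's reverse complement is TAGGATTA, which matches the template at positions 74–81.
The product is the template from position 37 through 81 (45 bp).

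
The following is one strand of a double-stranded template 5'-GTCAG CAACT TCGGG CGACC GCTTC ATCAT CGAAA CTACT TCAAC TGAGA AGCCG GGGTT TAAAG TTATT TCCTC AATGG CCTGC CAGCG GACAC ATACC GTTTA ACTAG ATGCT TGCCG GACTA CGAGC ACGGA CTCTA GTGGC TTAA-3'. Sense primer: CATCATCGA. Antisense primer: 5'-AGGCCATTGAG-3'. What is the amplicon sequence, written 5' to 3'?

5'-CATCATCGAAACTACTTCAACTGAGAAGCCGGGGTTTAAAGTTATTTCCTCAATGGCCT-3'

Scanning the template, CATCATCGA occurs at positions 25–33; this primer anneals to the bottom strand there with its 3' end pointing downstream.
Reverse complement of the reverse primer: CTCAATGGCCT. This occurs on the top strand at positions 73–83.
The product is the template from position 25 through 83 (59 bp).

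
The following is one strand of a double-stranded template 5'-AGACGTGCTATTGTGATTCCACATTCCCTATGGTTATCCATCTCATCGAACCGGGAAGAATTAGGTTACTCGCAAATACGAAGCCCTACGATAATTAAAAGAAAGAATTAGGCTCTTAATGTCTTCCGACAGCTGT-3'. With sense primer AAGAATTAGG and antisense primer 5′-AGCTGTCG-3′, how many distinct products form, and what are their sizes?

Two products: 79 bp, 32 bp

The forward primer AAGAATTAGG matches the top strand at positions 56–65, 103–112.
The reverse primer's reverse complement is CGACAGCT, matching at positions 127–134.
Each forward site pairs with the reverse site to give a product ending at position 134: sizes 79, 32 bp.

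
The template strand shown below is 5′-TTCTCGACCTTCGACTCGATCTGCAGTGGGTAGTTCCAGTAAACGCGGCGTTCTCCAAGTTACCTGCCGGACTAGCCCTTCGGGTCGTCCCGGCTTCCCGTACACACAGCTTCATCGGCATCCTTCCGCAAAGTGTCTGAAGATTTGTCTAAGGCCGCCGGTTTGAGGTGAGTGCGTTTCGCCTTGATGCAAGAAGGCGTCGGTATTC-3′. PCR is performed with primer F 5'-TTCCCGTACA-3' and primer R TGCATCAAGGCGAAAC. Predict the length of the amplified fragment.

Forward primer TTCCCGTACA is found on the top strand at positions 95–104.
Taking the reverse complement of TGCATCAAGGCGAAAC gives GTTTCGCCTTGATGCA, found at positions 176–191 on the template; the primer anneals here to the top strand with its 3' end pointing upstream.
The product runs from position 95 to position 191, so its length is 191 − 95 + 1 = 97 bp.

97 bp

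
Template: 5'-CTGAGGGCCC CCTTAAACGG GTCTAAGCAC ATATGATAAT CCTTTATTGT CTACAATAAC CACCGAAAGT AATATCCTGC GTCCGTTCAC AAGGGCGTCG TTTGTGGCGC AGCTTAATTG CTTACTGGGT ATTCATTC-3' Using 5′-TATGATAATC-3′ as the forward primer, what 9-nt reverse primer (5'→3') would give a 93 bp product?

The forward primer binds at positions 32–41, so a 93 bp product ends at position 32 + 93 − 1 = 124.
The reverse primer anneals to the top strand over positions 116–124, i.e. to AATTGCTTA.
Its sequence written 5'→3' is the reverse complement: TAAGCAATT.

5'-TAAGCAATT-3'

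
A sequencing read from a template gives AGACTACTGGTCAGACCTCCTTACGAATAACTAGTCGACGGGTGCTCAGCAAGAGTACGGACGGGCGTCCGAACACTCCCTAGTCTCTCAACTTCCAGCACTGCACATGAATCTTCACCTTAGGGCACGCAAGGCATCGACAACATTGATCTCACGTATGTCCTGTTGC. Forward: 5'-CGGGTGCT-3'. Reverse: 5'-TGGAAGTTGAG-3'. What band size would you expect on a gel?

59 bp

Forward primer CGGGTGCT is found on the top strand at positions 39–46.
The reverse primer's reverse complement is CTCAACTTCCA, which matches the template at positions 87–97.
Amplicon spans positions 39–97: 59 bp.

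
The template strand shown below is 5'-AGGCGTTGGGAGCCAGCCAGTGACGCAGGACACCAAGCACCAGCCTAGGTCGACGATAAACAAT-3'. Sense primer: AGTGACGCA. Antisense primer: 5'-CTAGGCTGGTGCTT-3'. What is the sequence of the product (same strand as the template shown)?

Forward primer AGTGACGCA is found on the top strand at positions 19–27.
Reverse complement of the reverse primer: AAGCACCAGCCTAG. This occurs on the top strand at positions 35–48.
The product is the template from position 19 through 48 (30 bp).

5'-AGTGACGCAGGACACCAAGCACCAGCCTAG-3'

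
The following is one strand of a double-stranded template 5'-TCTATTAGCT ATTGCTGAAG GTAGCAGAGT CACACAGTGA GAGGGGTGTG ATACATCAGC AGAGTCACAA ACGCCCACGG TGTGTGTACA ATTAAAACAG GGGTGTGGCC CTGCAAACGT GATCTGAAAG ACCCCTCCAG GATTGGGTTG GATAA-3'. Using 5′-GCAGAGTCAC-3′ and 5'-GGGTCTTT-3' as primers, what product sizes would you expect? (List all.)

The forward primer GCAGAGTCAC matches the top strand at positions 24–33, 59–68.
The reverse primer's reverse complement is AAAGACCC, matching at positions 127–134.
Each forward site pairs with the reverse site to give a product ending at position 134: sizes 111, 76 bp.

111 bp, 76 bp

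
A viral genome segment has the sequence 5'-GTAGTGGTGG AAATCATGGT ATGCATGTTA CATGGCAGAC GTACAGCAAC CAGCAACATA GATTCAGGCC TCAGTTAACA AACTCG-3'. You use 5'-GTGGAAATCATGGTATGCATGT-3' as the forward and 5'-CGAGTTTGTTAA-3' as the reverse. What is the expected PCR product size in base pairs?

Scanning the template, GTGGAAATCATGGTATGCATGT occurs at positions 7–28; this primer anneals to the bottom strand there with its 3' end pointing downstream.
Taking the reverse complement of CGAGTTTGTTAA gives TTAACAAACTCG, found at positions 75–86 on the template; the primer anneals here to the top strand with its 3' end pointing upstream.
The product runs from position 7 to position 86, so its length is 86 − 7 + 1 = 80 bp.

80 bp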